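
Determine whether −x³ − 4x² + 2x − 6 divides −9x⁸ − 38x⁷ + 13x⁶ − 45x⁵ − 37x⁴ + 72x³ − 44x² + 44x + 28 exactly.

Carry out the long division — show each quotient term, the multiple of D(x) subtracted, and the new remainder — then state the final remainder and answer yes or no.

Step 1: lead(−9x⁸ − 38x⁷ + 13x⁶ − 45x⁵ − 37x⁴ + 72x³ − 44x² + 44x + 28) ÷ lead(D) = −9x⁸ ÷ −x³ = 9x⁵. Subtract (9x⁵)·D = −9x⁸ − 36x⁷ + 18x⁶ − 54x⁵. Remainder: −2x⁷ − 5x⁶ + 9x⁵ − 37x⁴ + 72x³ − 44x² + 44x + 28.
Step 2: lead(−2x⁷ − 5x⁶ + 9x⁵ − 37x⁴ + 72x³ − 44x² + 44x + 28) ÷ lead(D) = −2x⁷ ÷ −x³ = 2x⁴. Subtract (2x⁴)·D = −2x⁷ − 8x⁶ + 4x⁵ − 12x⁴. Remainder: 3x⁶ + 5x⁵ − 25x⁴ + 72x³ − 44x² + 44x + 28.
Step 3: lead(3x⁶ + 5x⁵ − 25x⁴ + 72x³ − 44x² + 44x + 28) ÷ lead(D) = 3x⁶ ÷ −x³ = −3x³. Subtract (−3x³)·D = 3x⁶ + 12x⁵ − 6x⁴ + 18x³. Remainder: −7x⁵ − 19x⁴ + 54x³ − 44x² + 44x + 28.
Step 4: lead(−7x⁵ − 19x⁴ + 54x³ − 44x² + 44x + 28) ÷ lead(D) = −7x⁵ ÷ −x³ = 7x². Subtract (7x²)·D = −7x⁵ − 28x⁴ + 14x³ − 42x². Remainder: 9x⁴ + 40x³ − 2x² + 44x + 28.
Step 5: lead(9x⁴ + 40x³ − 2x² + 44x + 28) ÷ lead(D) = 9x⁴ ÷ −x³ = −9x. Subtract (−9x)·D = 9x⁴ + 36x³ − 18x² + 54x. Remainder: 4x³ + 16x² − 10x + 28.
Step 6: lead(4x³ + 16x² − 10x + 28) ÷ lead(D) = 4x³ ÷ −x³ = −4. Subtract (−4)·D = 4x³ + 16x² − 8x + 24. Remainder: −2x + 4.

R(x) = −2x + 4, so D(x) is not a factor of P(x). no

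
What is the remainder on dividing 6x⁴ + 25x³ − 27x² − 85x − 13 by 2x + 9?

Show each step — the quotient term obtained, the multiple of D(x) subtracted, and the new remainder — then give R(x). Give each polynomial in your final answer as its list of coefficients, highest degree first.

R = [5]

Step 1: lead(6x⁴ + 25x³ − 27x² − 85x − 13) ÷ lead(D) = 6x⁴ ÷ 2x = 3x³. Subtract (3x³)·D = 6x⁴ + 27x³. Remainder: −2x³ − 27x² − 85x − 13.
Step 2: lead(−2x³ − 27x² − 85x − 13) ÷ lead(D) = −2x³ ÷ 2x = −x². Subtract (−x²)·D = −2x³ − 9x². Remainder: −18x² − 85x − 13.
Step 3: lead(−18x² − 85x − 13) ÷ lead(D) = −18x² ÷ 2x = −9x. Subtract (−9x)·D = −18x² − 81x. Remainder: −4x − 13.
Step 4: lead(−4x − 13) ÷ lead(D) = −4x ÷ 2x = −2. Subtract (−2)·D = −4x − 18. Remainder: 5.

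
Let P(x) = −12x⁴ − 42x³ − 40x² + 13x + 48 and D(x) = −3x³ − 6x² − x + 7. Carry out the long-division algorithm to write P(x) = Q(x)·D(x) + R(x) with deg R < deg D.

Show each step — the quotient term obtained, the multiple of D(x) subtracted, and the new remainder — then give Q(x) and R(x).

Step 1: lead(−12x⁴ − 42x³ − 40x² + 13x + 48) ÷ lead(D) = −12x⁴ ÷ −3x³ = 4x. Subtract (4x)·D = −12x⁴ − 24x³ − 4x² + 28x. Remainder: −18x³ − 36x² − 15x + 48.
Step 2: lead(−18x³ − 36x² − 15x + 48) ÷ lead(D) = −18x³ ÷ −3x³ = 6. Subtract (6)·D = −18x³ − 36x² − 6x + 42. Remainder: −9x + 6.

Q(x) = 4x + 6; R(x) = −9x + 6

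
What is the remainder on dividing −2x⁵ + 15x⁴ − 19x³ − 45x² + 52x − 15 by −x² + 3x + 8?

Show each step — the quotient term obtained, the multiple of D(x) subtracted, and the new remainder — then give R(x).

Step 1: lead(−2x⁵ + 15x⁴ − 19x³ − 45x² + 52x − 15) ÷ lead(D) = −2x⁵ ÷ −x² = 2x³. Subtract (2x³)·D = −2x⁵ + 6x⁴ + 16x³. Remainder: 9x⁴ − 35x³ − 45x² + 52x − 15.
Step 2: lead(9x⁴ − 35x³ − 45x² + 52x − 15) ÷ lead(D) = 9x⁴ ÷ −x² = −9x². Subtract (−9x²)·D = 9x⁴ − 27x³ − 72x². Remainder: −8x³ + 27x² + 52x − 15.
Step 3: lead(−8x³ + 27x² + 52x − 15) ÷ lead(D) = −8x³ ÷ −x² = 8x. Subtract (8x)·D = −8x³ + 24x² + 64x. Remainder: 3x² − 12x − 15.
Step 4: lead(3x² − 12x − 15) ÷ lead(D) = 3x² ÷ −x² = −3. Subtract (−3)·D = 3x² − 9x − 24. Remainder: −3x + 9.

R(x) = −3x + 9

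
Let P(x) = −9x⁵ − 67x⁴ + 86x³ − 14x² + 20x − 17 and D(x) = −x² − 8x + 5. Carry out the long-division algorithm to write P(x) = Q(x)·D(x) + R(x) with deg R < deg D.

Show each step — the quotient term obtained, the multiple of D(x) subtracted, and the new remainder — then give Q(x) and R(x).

Q(x) = 9x³ − 5x² − x − 3; R(x) = x − 2

Step 1: lead(−9x⁵ − 67x⁴ + 86x³ − 14x² + 20x − 17) ÷ lead(D) = −9x⁵ ÷ −x² = 9x³. Subtract (9x³)·D = −9x⁵ − 72x⁴ + 45x³. Remainder: 5x⁴ + 41x³ − 14x² + 20x − 17.
Step 2: lead(5x⁴ + 41x³ − 14x² + 20x − 17) ÷ lead(D) = 5x⁴ ÷ −x² = −5x². Subtract (−5x²)·D = 5x⁴ + 40x³ − 25x². Remainder: x³ + 11x² + 20x − 17.
Step 3: lead(x³ + 11x² + 20x − 17) ÷ lead(D) = x³ ÷ −x² = −x. Subtract (−x)·D = x³ + 8x² − 5x. Remainder: 3x² + 25x − 17.
Step 4: lead(3x² + 25x − 17) ÷ lead(D) = 3x² ÷ −x² = −3. Subtract (−3)·D = 3x² + 24x − 15. Remainder: x − 2.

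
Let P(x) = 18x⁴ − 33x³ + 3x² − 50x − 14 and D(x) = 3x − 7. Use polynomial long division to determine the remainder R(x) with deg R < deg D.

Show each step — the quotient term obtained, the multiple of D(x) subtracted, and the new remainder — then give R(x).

R(x) = 0

Step 1: lead(18x⁴ − 33x³ + 3x² − 50x − 14) ÷ lead(D) = 18x⁴ ÷ 3x = 6x³. Subtract (6x³)·D = 18x⁴ − 42x³. Remainder: 9x³ + 3x² − 50x − 14.
Step 2: lead(9x³ + 3x² − 50x − 14) ÷ lead(D) = 9x³ ÷ 3x = 3x². Subtract (3x²)·D = 9x³ − 21x². Remainder: 24x² − 50x − 14.
Step 3: lead(24x² − 50x − 14) ÷ lead(D) = 24x² ÷ 3x = 8x. Subtract (8x)·D = 24x² − 56x. Remainder: 6x − 14.
Step 4: lead(6x − 14) ÷ lead(D) = 6x ÷ 3x = 2. Subtract (2)·D = 6x − 14. Remainder: 0.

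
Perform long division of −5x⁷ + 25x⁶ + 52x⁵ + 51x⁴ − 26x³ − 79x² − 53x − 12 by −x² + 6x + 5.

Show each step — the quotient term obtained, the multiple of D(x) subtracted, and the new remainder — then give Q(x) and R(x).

Q(x) = 5x⁵ + 5x⁴ + 3x³ − 8x² − 7x − 3; R(x) = 3

Step 1: lead(−5x⁷ + 25x⁶ + 52x⁵ + 51x⁴ − 26x³ − 79x² − 53x − 12) ÷ lead(D) = −5x⁷ ÷ −x² = 5x⁵. Subtract (5x⁵)·D = −5x⁷ + 30x⁶ + 25x⁵. Remainder: −5x⁶ + 27x⁵ + 51x⁴ − 26x³ − 79x² − 53x − 12.
Step 2: lead(−5x⁶ + 27x⁵ + 51x⁴ − 26x³ − 79x² − 53x − 12) ÷ lead(D) = −5x⁶ ÷ −x² = 5x⁴. Subtract (5x⁴)·D = −5x⁶ + 30x⁵ + 25x⁴. Remainder: −3x⁵ + 26x⁴ − 26x³ − 79x² − 53x − 12.
Step 3: lead(−3x⁵ + 26x⁴ − 26x³ − 79x² − 53x − 12) ÷ lead(D) = −3x⁵ ÷ −x² = 3x³. Subtract (3x³)·D = −3x⁵ + 18x⁴ + 15x³. Remainder: 8x⁴ − 41x³ − 79x² − 53x − 12.
Step 4: lead(8x⁴ − 41x³ − 79x² − 53x − 12) ÷ lead(D) = 8x⁴ ÷ −x² = −8x². Subtract (−8x²)·D = 8x⁴ − 48x³ − 40x². Remainder: 7x³ − 39x² − 53x − 12.
Step 5: lead(7x³ − 39x² − 53x − 12) ÷ lead(D) = 7x³ ÷ −x² = −7x. Subtract (−7x)·D = 7x³ − 42x² − 35x. Remainder: 3x² − 18x − 12.
Step 6: lead(3x² − 18x − 12) ÷ lead(D) = 3x² ÷ −x² = −3. Subtract (−3)·D = 3x² − 18x − 15. Remainder: 3.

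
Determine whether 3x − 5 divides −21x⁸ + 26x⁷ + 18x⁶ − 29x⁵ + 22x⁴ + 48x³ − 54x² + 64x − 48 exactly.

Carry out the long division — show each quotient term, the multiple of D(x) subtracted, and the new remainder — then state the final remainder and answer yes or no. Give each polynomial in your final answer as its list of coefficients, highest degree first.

R = [-8], so D(x) is not a factor of P(x). no

Step 1: lead(−21x⁸ + 26x⁷ + 18x⁶ − 29x⁵ + 22x⁴ + 48x³ − 54x² + 64x − 48) ÷ lead(D) = −21x⁸ ÷ 3x = −7x⁷. Subtract (−7x⁷)·D = −21x⁸ + 35x⁷. Remainder: −9x⁷ + 18x⁶ − 29x⁵ + 22x⁴ + 48x³ − 54x² + 64x − 48.
Step 2: lead(−9x⁷ + 18x⁶ − 29x⁵ + 22x⁴ + 48x³ − 54x² + 64x − 48) ÷ lead(D) = −9x⁷ ÷ 3x = −3x⁶. Subtract (−3x⁶)·D = −9x⁷ + 15x⁶. Remainder: 3x⁶ − 29x⁵ + 22x⁴ + 48x³ − 54x² + 64x − 48.
Step 3: lead(3x⁶ − 29x⁵ + 22x⁴ + 48x³ − 54x² + 64x − 48) ÷ lead(D) = 3x⁶ ÷ 3x = x⁵. Subtract (x⁵)·D = 3x⁶ − 5x⁵. Remainder: −24x⁵ + 22x⁴ + 48x³ − 54x² + 64x − 48.
Step 4: lead(−24x⁵ + 22x⁴ + 48x³ − 54x² + 64x − 48) ÷ lead(D) = −24x⁵ ÷ 3x = −8x⁴. Subtract (−8x⁴)·D = −24x⁵ + 40x⁴. Remainder: −18x⁴ + 48x³ − 54x² + 64x − 48.
Step 5: lead(−18x⁴ + 48x³ − 54x² + 64x − 48) ÷ lead(D) = −18x⁴ ÷ 3x = −6x³. Subtract (−6x³)·D = −18x⁴ + 30x³. Remainder: 18x³ − 54x² + 64x − 48.
Step 6: lead(18x³ − 54x² + 64x − 48) ÷ lead(D) = 18x³ ÷ 3x = 6x². Subtract (6x²)·D = 18x³ − 30x². Remainder: −24x² + 64x − 48.
Step 7: lead(−24x² + 64x − 48) ÷ lead(D) = −24x² ÷ 3x = −8x. Subtract (−8x)·D = −24x² + 40x. Remainder: 24x − 48.
Step 8: lead(24x − 48) ÷ lead(D) = 24x ÷ 3x = 8. Subtract (8)·D = 24x − 40. Remainder: −8.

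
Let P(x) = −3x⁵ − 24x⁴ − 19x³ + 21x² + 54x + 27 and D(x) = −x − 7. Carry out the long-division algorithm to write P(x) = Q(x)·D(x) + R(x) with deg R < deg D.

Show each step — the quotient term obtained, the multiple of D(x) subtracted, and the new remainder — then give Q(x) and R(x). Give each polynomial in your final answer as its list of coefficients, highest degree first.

Q = [3, 3, -2, -7, -5]; R = [-8]

Step 1: lead(−3x⁵ − 24x⁴ − 19x³ + 21x² + 54x + 27) ÷ lead(D) = −3x⁵ ÷ −x = 3x⁴. Subtract (3x⁴)·D = −3x⁵ − 21x⁴. Remainder: −3x⁴ − 19x³ + 21x² + 54x + 27.
Step 2: lead(−3x⁴ − 19x³ + 21x² + 54x + 27) ÷ lead(D) = −3x⁴ ÷ −x = 3x³. Subtract (3x³)·D = −3x⁴ − 21x³. Remainder: 2x³ + 21x² + 54x + 27.
Step 3: lead(2x³ + 21x² + 54x + 27) ÷ lead(D) = 2x³ ÷ −x = −2x². Subtract (−2x²)·D = 2x³ + 14x². Remainder: 7x² + 54x + 27.
Step 4: lead(7x² + 54x + 27) ÷ lead(D) = 7x² ÷ −x = −7x. Subtract (−7x)·D = 7x² + 49x. Remainder: 5x + 27.
Step 5: lead(5x + 27) ÷ lead(D) = 5x ÷ −x = −5. Subtract (−5)·D = 5x + 35. Remainder: −8.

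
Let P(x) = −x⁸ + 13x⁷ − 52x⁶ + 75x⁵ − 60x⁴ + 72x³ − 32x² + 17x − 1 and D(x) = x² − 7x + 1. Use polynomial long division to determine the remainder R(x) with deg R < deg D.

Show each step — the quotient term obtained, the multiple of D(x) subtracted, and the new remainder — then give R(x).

Step 1: lead(−x⁸ + 13x⁷ − 52x⁶ + 75x⁵ − 60x⁴ + 72x³ − 32x² + 17x − 1) ÷ lead(D) = −x⁸ ÷ x² = −x⁶. Subtract (−x⁶)·D = −x⁸ + 7x⁷ − x⁶. Remainder: 6x⁷ − 51x⁶ + 75x⁵ − 60x⁴ + 72x³ − 32x² + 17x − 1.
Step 2: lead(6x⁷ − 51x⁶ + 75x⁵ − 60x⁴ + 72x³ − 32x² + 17x − 1) ÷ lead(D) = 6x⁷ ÷ x² = 6x⁵. Subtract (6x⁵)·D = 6x⁷ − 42x⁶ + 6x⁵. Remainder: −9x⁶ + 69x⁵ − 60x⁴ + 72x³ − 32x² + 17x − 1.
Step 3: lead(−9x⁶ + 69x⁵ − 60x⁴ + 72x³ − 32x² + 17x − 1) ÷ lead(D) = −9x⁶ ÷ x² = −9x⁴. Subtract (−9x⁴)·D = −9x⁶ + 63x⁵ − 9x⁴. Remainder: 6x⁵ − 51x⁴ + 72x³ − 32x² + 17x − 1.
Step 4: lead(6x⁵ − 51x⁴ + 72x³ − 32x² + 17x − 1) ÷ lead(D) = 6x⁵ ÷ x² = 6x³. Subtract (6x³)·D = 6x⁵ − 42x⁴ + 6x³. Remainder: −9x⁴ + 66x³ − 32x² + 17x − 1.
Step 5: lead(−9x⁴ + 66x³ − 32x² + 17x − 1) ÷ lead(D) = −9x⁴ ÷ x² = −9x². Subtract (−9x²)·D = −9x⁴ + 63x³ − 9x². Remainder: 3x³ − 23x² + 17x − 1.
Step 6: lead(3x³ − 23x² + 17x − 1) ÷ lead(D) = 3x³ ÷ x² = 3x. Subtract (3x)·D = 3x³ − 21x² + 3x. Remainder: −2x² + 14x − 1.
Step 7: lead(−2x² + 14x − 1) ÷ lead(D) = −2x² ÷ x² = −2. Subtract (−2)·D = −2x² + 14x − 2. Remainder: 1.

R(x) = 1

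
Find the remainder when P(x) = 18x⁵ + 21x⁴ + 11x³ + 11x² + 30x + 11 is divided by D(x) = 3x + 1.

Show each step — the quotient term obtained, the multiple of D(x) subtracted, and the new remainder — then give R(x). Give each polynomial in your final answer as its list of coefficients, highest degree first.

R = [2]

Step 1: lead(18x⁵ + 21x⁴ + 11x³ + 11x² + 30x + 11) ÷ lead(D) = 18x⁵ ÷ 3x = 6x⁴. Subtract (6x⁴)·D = 18x⁵ + 6x⁴. Remainder: 15x⁴ + 11x³ + 11x² + 30x + 11.
Step 2: lead(15x⁴ + 11x³ + 11x² + 30x + 11) ÷ lead(D) = 15x⁴ ÷ 3x = 5x³. Subtract (5x³)·D = 15x⁴ + 5x³. Remainder: 6x³ + 11x² + 30x + 11.
Step 3: lead(6x³ + 11x² + 30x + 11) ÷ lead(D) = 6x³ ÷ 3x = 2x². Subtract (2x²)·D = 6x³ + 2x². Remainder: 9x² + 30x + 11.
Step 4: lead(9x² + 30x + 11) ÷ lead(D) = 9x² ÷ 3x = 3x. Subtract (3x)·D = 9x² + 3x. Remainder: 27x + 11.
Step 5: lead(27x + 11) ÷ lead(D) = 27x ÷ 3x = 9. Subtract (9)·D = 27x + 9. Remainder: 2.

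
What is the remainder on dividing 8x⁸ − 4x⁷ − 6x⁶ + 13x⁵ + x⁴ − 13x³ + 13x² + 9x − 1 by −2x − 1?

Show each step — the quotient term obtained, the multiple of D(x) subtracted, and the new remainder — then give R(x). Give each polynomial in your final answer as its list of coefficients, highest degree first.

Step 1: lead(8x⁸ − 4x⁷ − 6x⁶ + 13x⁵ + x⁴ − 13x³ + 13x² + 9x − 1) ÷ lead(D) = 8x⁸ ÷ −2x = −4x⁷. Subtract (−4x⁷)·D = 8x⁸ + 4x⁷. Remainder: −8x⁷ − 6x⁶ + 13x⁵ + x⁴ − 13x³ + 13x² + 9x − 1.
Step 2: lead(−8x⁷ − 6x⁶ + 13x⁵ + x⁴ − 13x³ + 13x² + 9x − 1) ÷ lead(D) = −8x⁷ ÷ −2x = 4x⁶. Subtract (4x⁶)·D = −8x⁷ − 4x⁶. Remainder: −2x⁶ + 13x⁵ + x⁴ − 13x³ + 13x² + 9x − 1.
Step 3: lead(−2x⁶ + 13x⁵ + x⁴ − 13x³ + 13x² + 9x − 1) ÷ lead(D) = −2x⁶ ÷ −2x = x⁵. Subtract (x⁵)·D = −2x⁶ − x⁵. Remainder: 14x⁵ + x⁴ − 13x³ + 13x² + 9x − 1.
Step 4: lead(14x⁵ + x⁴ − 13x³ + 13x² + 9x − 1) ÷ lead(D) = 14x⁵ ÷ −2x = −7x⁴. Subtract (−7x⁴)·D = 14x⁵ + 7x⁴. Remainder: −6x⁴ − 13x³ + 13x² + 9x − 1.
Step 5: lead(−6x⁴ − 13x³ + 13x² + 9x − 1) ÷ lead(D) = −6x⁴ ÷ −2x = 3x³. Subtract (3x³)·D = −6x⁴ − 3x³. Remainder: −10x³ + 13x² + 9x − 1.
Step 6: lead(−10x³ + 13x² + 9x − 1) ÷ lead(D) = −10x³ ÷ −2x = 5x². Subtract (5x²)·D = −10x³ − 5x². Remainder: 18x² + 9x − 1.
Step 7: lead(18x² + 9x − 1) ÷ lead(D) = 18x² ÷ −2x = −9x. Subtract (−9x)·D = 18x² + 9x. Remainder: −1.

R = [-1]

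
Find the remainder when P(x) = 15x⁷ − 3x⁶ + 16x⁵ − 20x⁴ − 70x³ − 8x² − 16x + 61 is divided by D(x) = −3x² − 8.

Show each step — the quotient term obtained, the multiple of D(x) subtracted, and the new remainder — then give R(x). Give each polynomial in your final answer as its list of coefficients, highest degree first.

Step 1: lead(15x⁷ − 3x⁶ + 16x⁵ − 20x⁴ − 70x³ − 8x² − 16x + 61) ÷ lead(D) = 15x⁷ ÷ −3x² = −5x⁵. Subtract (−5x⁵)·D = 15x⁷ + 40x⁵. Remainder: −3x⁶ − 24x⁵ − 20x⁴ − 70x³ − 8x² − 16x + 61.
Step 2: lead(−3x⁶ − 24x⁵ − 20x⁴ − 70x³ − 8x² − 16x + 61) ÷ lead(D) = −3x⁶ ÷ −3x² = x⁴. Subtract (x⁴)·D = −3x⁶ − 8x⁴. Remainder: −24x⁵ − 12x⁴ − 70x³ − 8x² − 16x + 61.
Step 3: lead(−24x⁵ − 12x⁴ − 70x³ − 8x² − 16x + 61) ÷ lead(D) = −24x⁵ ÷ −3x² = 8x³. Subtract (8x³)·D = −24x⁵ − 64x³. Remainder: −12x⁴ − 6x³ − 8x² − 16x + 61.
Step 4: lead(−12x⁴ − 6x³ − 8x² − 16x + 61) ÷ lead(D) = −12x⁴ ÷ −3x² = 4x². Subtract (4x²)·D = −12x⁴ − 32x². Remainder: −6x³ + 24x² − 16x + 61.
Step 5: lead(−6x³ + 24x² − 16x + 61) ÷ lead(D) = −6x³ ÷ −3x² = 2x. Subtract (2x)·D = −6x³ − 16x. Remainder: 24x² + 61.
Step 6: lead(24x² + 61) ÷ lead(D) = 24x² ÷ −3x² = −8. Subtract (−8)·D = 24x² + 64. Remainder: −3.

R = [-3]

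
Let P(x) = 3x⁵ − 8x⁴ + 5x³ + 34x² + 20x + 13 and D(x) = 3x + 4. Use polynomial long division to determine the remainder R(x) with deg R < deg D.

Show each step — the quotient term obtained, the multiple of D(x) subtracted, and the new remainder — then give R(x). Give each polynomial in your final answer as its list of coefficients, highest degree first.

R = [-3]

Step 1: lead(3x⁵ − 8x⁴ + 5x³ + 34x² + 20x + 13) ÷ lead(D) = 3x⁵ ÷ 3x = x⁴. Subtract (x⁴)·D = 3x⁵ + 4x⁴. Remainder: −12x⁴ + 5x³ + 34x² + 20x + 13.
Step 2: lead(−12x⁴ + 5x³ + 34x² + 20x + 13) ÷ lead(D) = −12x⁴ ÷ 3x = −4x³. Subtract (−4x³)·D = −12x⁴ − 16x³. Remainder: 21x³ + 34x² + 20x + 13.
Step 3: lead(21x³ + 34x² + 20x + 13) ÷ lead(D) = 21x³ ÷ 3x = 7x². Subtract (7x²)·D = 21x³ + 28x². Remainder: 6x² + 20x + 13.
Step 4: lead(6x² + 20x + 13) ÷ lead(D) = 6x² ÷ 3x = 2x. Subtract (2x)·D = 6x² + 8x. Remainder: 12x + 13.
Step 5: lead(12x + 13) ÷ lead(D) = 12x ÷ 3x = 4. Subtract (4)·D = 12x + 16. Remainder: −3.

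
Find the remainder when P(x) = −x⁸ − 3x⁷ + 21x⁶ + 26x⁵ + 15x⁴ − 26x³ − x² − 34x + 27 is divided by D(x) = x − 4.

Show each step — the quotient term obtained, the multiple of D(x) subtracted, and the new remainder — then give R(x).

Step 1: lead(−x⁸ − 3x⁷ + 21x⁶ + 26x⁵ + 15x⁴ − 26x³ − x² − 34x + 27) ÷ lead(D) = −x⁸ ÷ x = −x⁷. Subtract (−x⁷)·D = −x⁸ + 4x⁷. Remainder: −7x⁷ + 21x⁶ + 26x⁵ + 15x⁴ − 26x³ − x² − 34x + 27.
Step 2: lead(−7x⁷ + 21x⁶ + 26x⁵ + 15x⁴ − 26x³ − x² − 34x + 27) ÷ lead(D) = −7x⁷ ÷ x = −7x⁶. Subtract (−7x⁶)·D = −7x⁷ + 28x⁶. Remainder: −7x⁶ + 26x⁵ + 15x⁴ − 26x³ − x² − 34x + 27.
Step 3: lead(−7x⁶ + 26x⁵ + 15x⁴ − 26x³ − x² − 34x + 27) ÷ lead(D) = −7x⁶ ÷ x = −7x⁵. Subtract (−7x⁵)·D = −7x⁶ + 28x⁵. Remainder: −2x⁵ + 15x⁴ − 26x³ − x² − 34x + 27.
Step 4: lead(−2x⁵ + 15x⁴ − 26x³ − x² − 34x + 27) ÷ lead(D) = −2x⁵ ÷ x = −2x⁴. Subtract (−2x⁴)·D = −2x⁵ + 8x⁴. Remainder: 7x⁴ − 26x³ − x² − 34x + 27.
Step 5: lead(7x⁴ − 26x³ − x² − 34x + 27) ÷ lead(D) = 7x⁴ ÷ x = 7x³. Subtract (7x³)·D = 7x⁴ − 28x³. Remainder: 2x³ − x² − 34x + 27.
Step 6: lead(2x³ − x² − 34x + 27) ÷ lead(D) = 2x³ ÷ x = 2x². Subtract (2x²)·D = 2x³ − 8x². Remainder: 7x² − 34x + 27.
Step 7: lead(7x² − 34x + 27) ÷ lead(D) = 7x² ÷ x = 7x. Subtract (7x)·D = 7x² − 28x. Remainder: −6x + 27.
Step 8: lead(−6x + 27) ÷ lead(D) = −6x ÷ x = −6. Subtract (−6)·D = −6x + 24. Remainder: 3.

R(x) = 3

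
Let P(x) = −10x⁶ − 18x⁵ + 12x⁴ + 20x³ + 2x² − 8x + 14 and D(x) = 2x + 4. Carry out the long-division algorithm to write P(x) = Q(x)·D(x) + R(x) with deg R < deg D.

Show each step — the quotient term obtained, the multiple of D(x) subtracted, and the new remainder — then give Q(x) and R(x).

Step 1: lead(−10x⁶ − 18x⁵ + 12x⁴ + 20x³ + 2x² − 8x + 14) ÷ lead(D) = −10x⁶ ÷ 2x = −5x⁵. Subtract (−5x⁵)·D = −10x⁶ − 20x⁵. Remainder: 2x⁵ + 12x⁴ + 20x³ + 2x² − 8x + 14.
Step 2: lead(2x⁵ + 12x⁴ + 20x³ + 2x² − 8x + 14) ÷ lead(D) = 2x⁵ ÷ 2x = x⁴. Subtract (x⁴)·D = 2x⁵ + 4x⁴. Remainder: 8x⁴ + 20x³ + 2x² − 8x + 14.
Step 3: lead(8x⁴ + 20x³ + 2x² − 8x + 14) ÷ lead(D) = 8x⁴ ÷ 2x = 4x³. Subtract (4x³)·D = 8x⁴ + 16x³. Remainder: 4x³ + 2x² − 8x + 14.
Step 4: lead(4x³ + 2x² − 8x + 14) ÷ lead(D) = 4x³ ÷ 2x = 2x². Subtract (2x²)·D = 4x³ + 8x². Remainder: −6x² − 8x + 14.
Step 5: lead(−6x² − 8x + 14) ÷ lead(D) = −6x² ÷ 2x = −3x. Subtract (−3x)·D = −6x² − 12x. Remainder: 4x + 14.
Step 6: lead(4x + 14) ÷ lead(D) = 4x ÷ 2x = 2. Subtract (2)·D = 4x + 8. Remainder: 6.

Q(x) = −5x⁵ + x⁴ + 4x³ + 2x² − 3x + 2; R(x) = 6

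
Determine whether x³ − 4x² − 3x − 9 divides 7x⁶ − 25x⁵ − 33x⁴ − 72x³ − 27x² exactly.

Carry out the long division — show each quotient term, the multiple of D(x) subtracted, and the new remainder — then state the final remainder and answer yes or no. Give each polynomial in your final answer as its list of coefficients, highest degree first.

Step 1: lead(7x⁶ − 25x⁵ − 33x⁴ − 72x³ − 27x²) ÷ lead(D) = 7x⁶ ÷ x³ = 7x³. Subtract (7x³)·D = 7x⁶ − 28x⁵ − 21x⁴ − 63x³. Remainder: 3x⁵ − 12x⁴ − 9x³ − 27x².
Step 2: lead(3x⁵ − 12x⁴ − 9x³ − 27x²) ÷ lead(D) = 3x⁵ ÷ x³ = 3x². Subtract (3x²)·D = 3x⁵ − 12x⁴ − 9x³ − 27x². Remainder: 0.

R = [0], so D(x) is a factor of P(x). yes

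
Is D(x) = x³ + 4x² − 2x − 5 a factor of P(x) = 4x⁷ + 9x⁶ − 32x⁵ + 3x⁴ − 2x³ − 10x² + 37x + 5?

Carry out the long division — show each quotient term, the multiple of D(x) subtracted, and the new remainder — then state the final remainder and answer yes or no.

Step 1: lead(4x⁷ + 9x⁶ − 32x⁵ + 3x⁴ − 2x³ − 10x² + 37x + 5) ÷ lead(D) = 4x⁷ ÷ x³ = 4x⁴. Subtract (4x⁴)·D = 4x⁷ + 16x⁶ − 8x⁵ − 20x⁴. Remainder: −7x⁶ − 24x⁵ + 23x⁴ − 2x³ − 10x² + 37x + 5.
Step 2: lead(−7x⁶ − 24x⁵ + 23x⁴ − 2x³ − 10x² + 37x + 5) ÷ lead(D) = −7x⁶ ÷ x³ = −7x³. Subtract (−7x³)·D = −7x⁶ − 28x⁵ + 14x⁴ + 35x³. Remainder: 4x⁵ + 9x⁴ − 37x³ − 10x² + 37x + 5.
Step 3: lead(4x⁵ + 9x⁴ − 37x³ − 10x² + 37x + 5) ÷ lead(D) = 4x⁵ ÷ x³ = 4x². Subtract (4x²)·D = 4x⁵ + 16x⁴ − 8x³ − 20x². Remainder: −7x⁴ − 29x³ + 10x² + 37x + 5.
Step 4: lead(−7x⁴ − 29x³ + 10x² + 37x + 5) ÷ lead(D) = −7x⁴ ÷ x³ = −7x. Subtract (−7x)·D = −7x⁴ − 28x³ + 14x² + 35x. Remainder: −x³ − 4x² + 2x + 5.
Step 5: lead(−x³ − 4x² + 2x + 5) ÷ lead(D) = −x³ ÷ x³ = −1. Subtract (−1)·D = −x³ − 4x² + 2x + 5. Remainder: 0.

R(x) = 0, so D(x) is a factor of P(x). yes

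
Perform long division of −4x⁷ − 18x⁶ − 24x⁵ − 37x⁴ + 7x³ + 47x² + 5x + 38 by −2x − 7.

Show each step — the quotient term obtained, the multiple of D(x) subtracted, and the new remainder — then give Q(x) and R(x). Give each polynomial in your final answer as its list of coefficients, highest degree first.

Step 1: lead(−4x⁷ − 18x⁶ − 24x⁵ − 37x⁴ + 7x³ + 47x² + 5x + 38) ÷ lead(D) = −4x⁷ ÷ −2x = 2x⁶. Subtract (2x⁶)·D = −4x⁷ − 14x⁶. Remainder: −4x⁶ − 24x⁵ − 37x⁴ + 7x³ + 47x² + 5x + 38.
Step 2: lead(−4x⁶ − 24x⁵ − 37x⁴ + 7x³ + 47x² + 5x + 38) ÷ lead(D) = −4x⁶ ÷ −2x = 2x⁵. Subtract (2x⁵)·D = −4x⁶ − 14x⁵. Remainder: −10x⁵ − 37x⁴ + 7x³ + 47x² + 5x + 38.
Step 3: lead(−10x⁵ − 37x⁴ + 7x³ + 47x² + 5x + 38) ÷ lead(D) = −10x⁵ ÷ −2x = 5x⁴. Subtract (5x⁴)·D = −10x⁵ − 35x⁴. Remainder: −2x⁴ + 7x³ + 47x² + 5x + 38.
Step 4: lead(−2x⁴ + 7x³ + 47x² + 5x + 38) ÷ lead(D) = −2x⁴ ÷ −2x = x³. Subtract (x³)·D = −2x⁴ − 7x³. Remainder: 14x³ + 47x² + 5x + 38.
Step 5: lead(14x³ + 47x² + 5x + 38) ÷ lead(D) = 14x³ ÷ −2x = −7x². Subtract (−7x²)·D = 14x³ + 49x². Remainder: −2x² + 5x + 38.
Step 6: lead(−2x² + 5x + 38) ÷ lead(D) = −2x² ÷ −2x = x. Subtract (x)·D = −2x² − 7x. Remainder: 12x + 38.
Step 7: lead(12x + 38) ÷ lead(D) = 12x ÷ −2x = −6. Subtract (−6)·D = 12x + 42. Remainder: −4.

Q = [2, 2, 5, 1, -7, 1, -6]; R = [-4]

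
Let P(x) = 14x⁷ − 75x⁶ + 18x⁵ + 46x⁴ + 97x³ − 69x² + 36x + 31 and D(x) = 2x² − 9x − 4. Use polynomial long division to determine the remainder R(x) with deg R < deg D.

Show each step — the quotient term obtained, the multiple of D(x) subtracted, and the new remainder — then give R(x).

Step 1: lead(14x⁷ − 75x⁶ + 18x⁵ + 46x⁴ + 97x³ − 69x² + 36x + 31) ÷ lead(D) = 14x⁷ ÷ 2x² = 7x⁵. Subtract (7x⁵)·D = 14x⁷ − 63x⁶ − 28x⁵. Remainder: −12x⁶ + 46x⁵ + 46x⁴ + 97x³ − 69x² + 36x + 31.
Step 2: lead(−12x⁶ + 46x⁵ + 46x⁴ + 97x³ − 69x² + 36x + 31) ÷ lead(D) = −12x⁶ ÷ 2x² = −6x⁴. Subtract (−6x⁴)·D = −12x⁶ + 54x⁵ + 24x⁴. Remainder: −8x⁵ + 22x⁴ + 97x³ − 69x² + 36x + 31.
Step 3: lead(−8x⁵ + 22x⁴ + 97x³ − 69x² + 36x + 31) ÷ lead(D) = −8x⁵ ÷ 2x² = −4x³. Subtract (−4x³)·D = −8x⁵ + 36x⁴ + 16x³. Remainder: −14x⁴ + 81x³ − 69x² + 36x + 31.
Step 4: lead(−14x⁴ + 81x³ − 69x² + 36x + 31) ÷ lead(D) = −14x⁴ ÷ 2x² = −7x². Subtract (−7x²)·D = −14x⁴ + 63x³ + 28x². Remainder: 18x³ − 97x² + 36x + 31.
Step 5: lead(18x³ − 97x² + 36x + 31) ÷ lead(D) = 18x³ ÷ 2x² = 9x. Subtract (9x)·D = 18x³ − 81x² − 36x. Remainder: −16x² + 72x + 31.
Step 6: lead(−16x² + 72x + 31) ÷ lead(D) = −16x² ÷ 2x² = −8. Subtract (−8)·D = −16x² + 72x + 32. Remainder: −1.

R(x) = −1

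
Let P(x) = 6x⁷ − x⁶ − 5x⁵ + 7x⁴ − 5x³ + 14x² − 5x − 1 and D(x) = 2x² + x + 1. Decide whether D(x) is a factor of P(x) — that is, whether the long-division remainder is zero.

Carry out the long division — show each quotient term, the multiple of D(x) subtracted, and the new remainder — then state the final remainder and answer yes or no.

R(x) = −7x − 7, so D(x) is not a factor of P(x). no

Step 1: lead(6x⁷ − x⁶ − 5x⁵ + 7x⁴ − 5x³ + 14x² − 5x − 1) ÷ lead(D) = 6x⁷ ÷ 2x² = 3x⁵. Subtract (3x⁵)·D = 6x⁷ + 3x⁶ + 3x⁵. Remainder: −4x⁶ − 8x⁵ + 7x⁴ − 5x³ + 14x² − 5x − 1.
Step 2: lead(−4x⁶ − 8x⁵ + 7x⁴ − 5x³ + 14x² − 5x − 1) ÷ lead(D) = −4x⁶ ÷ 2x² = −2x⁴. Subtract (−2x⁴)·D = −4x⁶ − 2x⁵ − 2x⁴. Remainder: −6x⁵ + 9x⁴ − 5x³ + 14x² − 5x − 1.
Step 3: lead(−6x⁵ + 9x⁴ − 5x³ + 14x² − 5x − 1) ÷ lead(D) = −6x⁵ ÷ 2x² = −3x³. Subtract (−3x³)·D = −6x⁵ − 3x⁴ − 3x³. Remainder: 12x⁴ − 2x³ + 14x² − 5x − 1.
Step 4: lead(12x⁴ − 2x³ + 14x² − 5x − 1) ÷ lead(D) = 12x⁴ ÷ 2x² = 6x². Subtract (6x²)·D = 12x⁴ + 6x³ + 6x². Remainder: −8x³ + 8x² − 5x − 1.
Step 5: lead(−8x³ + 8x² − 5x − 1) ÷ lead(D) = −8x³ ÷ 2x² = −4x. Subtract (−4x)·D = −8x³ − 4x² − 4x. Remainder: 12x² − x − 1.
Step 6: lead(12x² − x − 1) ÷ lead(D) = 12x² ÷ 2x² = 6. Subtract (6)·D = 12x² + 6x + 6. Remainder: −7x − 7.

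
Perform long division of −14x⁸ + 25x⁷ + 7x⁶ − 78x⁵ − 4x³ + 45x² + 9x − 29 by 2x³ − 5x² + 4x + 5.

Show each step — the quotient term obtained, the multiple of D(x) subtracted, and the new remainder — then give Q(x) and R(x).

Q(x) = −7x⁵ − 5x⁴ + 5x³ + x² + 5x − 4; R(x) = −9

Step 1: lead(−14x⁸ + 25x⁷ + 7x⁶ − 78x⁵ − 4x³ + 45x² + 9x − 29) ÷ lead(D) = −14x⁸ ÷ 2x³ = −7x⁵. Subtract (−7x⁵)·D = −14x⁸ + 35x⁷ − 28x⁶ − 35x⁵. Remainder: −10x⁷ + 35x⁶ − 43x⁵ − 4x³ + 45x² + 9x − 29.
Step 2: lead(−10x⁷ + 35x⁶ − 43x⁵ − 4x³ + 45x² + 9x − 29) ÷ lead(D) = −10x⁷ ÷ 2x³ = −5x⁴. Subtract (−5x⁴)·D = −10x⁷ + 25x⁶ − 20x⁵ − 25x⁴. Remainder: 10x⁶ − 23x⁵ + 25x⁴ − 4x³ + 45x² + 9x − 29.
Step 3: lead(10x⁶ − 23x⁵ + 25x⁴ − 4x³ + 45x² + 9x − 29) ÷ lead(D) = 10x⁶ ÷ 2x³ = 5x³. Subtract (5x³)·D = 10x⁶ − 25x⁵ + 20x⁴ + 25x³. Remainder: 2x⁵ + 5x⁴ − 29x³ + 45x² + 9x − 29.
Step 4: lead(2x⁵ + 5x⁴ − 29x³ + 45x² + 9x − 29) ÷ lead(D) = 2x⁵ ÷ 2x³ = x². Subtract (x²)·D = 2x⁵ − 5x⁴ + 4x³ + 5x². Remainder: 10x⁴ − 33x³ + 40x² + 9x − 29.
Step 5: lead(10x⁴ − 33x³ + 40x² + 9x − 29) ÷ lead(D) = 10x⁴ ÷ 2x³ = 5x. Subtract (5x)·D = 10x⁴ − 25x³ + 20x² + 25x. Remainder: −8x³ + 20x² − 16x − 29.
Step 6: lead(−8x³ + 20x² − 16x − 29) ÷ lead(D) = −8x³ ÷ 2x³ = −4. Subtract (−4)·D = −8x³ + 20x² − 16x − 20. Remainder: −9.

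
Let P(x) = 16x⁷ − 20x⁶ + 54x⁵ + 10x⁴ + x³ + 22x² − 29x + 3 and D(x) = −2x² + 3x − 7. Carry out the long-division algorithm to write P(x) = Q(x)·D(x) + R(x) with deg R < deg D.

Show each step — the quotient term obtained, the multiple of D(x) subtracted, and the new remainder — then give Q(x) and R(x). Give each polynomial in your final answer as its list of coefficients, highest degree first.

Q = [-8, -2, -2, -1, 5, 0]; R = [6, 3]

Step 1: lead(16x⁷ − 20x⁶ + 54x⁵ + 10x⁴ + x³ + 22x² − 29x + 3) ÷ lead(D) = 16x⁷ ÷ −2x² = −8x⁵. Subtract (−8x⁵)·D = 16x⁷ − 24x⁶ + 56x⁵. Remainder: 4x⁶ − 2x⁵ + 10x⁴ + x³ + 22x² − 29x + 3.
Step 2: lead(4x⁶ − 2x⁵ + 10x⁴ + x³ + 22x² − 29x + 3) ÷ lead(D) = 4x⁶ ÷ −2x² = −2x⁴. Subtract (−2x⁴)·D = 4x⁶ − 6x⁵ + 14x⁴. Remainder: 4x⁵ − 4x⁴ + x³ + 22x² − 29x + 3.
Step 3: lead(4x⁵ − 4x⁴ + x³ + 22x² − 29x + 3) ÷ lead(D) = 4x⁵ ÷ −2x² = −2x³. Subtract (−2x³)·D = 4x⁵ − 6x⁴ + 14x³. Remainder: 2x⁴ − 13x³ + 22x² − 29x + 3.
Step 4: lead(2x⁴ − 13x³ + 22x² − 29x + 3) ÷ lead(D) = 2x⁴ ÷ −2x² = −x². Subtract (−x²)·D = 2x⁴ − 3x³ + 7x². Remainder: −10x³ + 15x² − 29x + 3.
Step 5: lead(−10x³ + 15x² − 29x + 3) ÷ lead(D) = −10x³ ÷ −2x² = 5x. Subtract (5x)·D = −10x³ + 15x² − 35x. Remainder: 6x + 3.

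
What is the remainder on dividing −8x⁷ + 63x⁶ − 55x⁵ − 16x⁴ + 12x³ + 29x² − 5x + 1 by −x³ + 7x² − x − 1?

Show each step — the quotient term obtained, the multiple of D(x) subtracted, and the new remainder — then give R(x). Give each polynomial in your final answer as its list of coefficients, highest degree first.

R = [5]

Step 1: lead(−8x⁷ + 63x⁶ − 55x⁵ − 16x⁴ + 12x³ + 29x² − 5x + 1) ÷ lead(D) = −8x⁷ ÷ −x³ = 8x⁴. Subtract (8x⁴)·D = −8x⁷ + 56x⁶ − 8x⁵ − 8x⁴. Remainder: 7x⁶ − 47x⁵ − 8x⁴ + 12x³ + 29x² − 5x + 1.
Step 2: lead(7x⁶ − 47x⁵ − 8x⁴ + 12x³ + 29x² − 5x + 1) ÷ lead(D) = 7x⁶ ÷ −x³ = −7x³. Subtract (−7x³)·D = 7x⁶ − 49x⁵ + 7x⁴ + 7x³. Remainder: 2x⁵ − 15x⁴ + 5x³ + 29x² − 5x + 1.
Step 3: lead(2x⁵ − 15x⁴ + 5x³ + 29x² − 5x + 1) ÷ lead(D) = 2x⁵ ÷ −x³ = −2x². Subtract (−2x²)·D = 2x⁵ − 14x⁴ + 2x³ + 2x². Remainder: −x⁴ + 3x³ + 27x² − 5x + 1.
Step 4: lead(−x⁴ + 3x³ + 27x² − 5x + 1) ÷ lead(D) = −x⁴ ÷ −x³ = x. Subtract (x)·D = −x⁴ + 7x³ − x² − x. Remainder: −4x³ + 28x² − 4x + 1.
Step 5: lead(−4x³ + 28x² − 4x + 1) ÷ lead(D) = −4x³ ÷ −x³ = 4. Subtract (4)·D = −4x³ + 28x² − 4x − 4. Remainder: 5.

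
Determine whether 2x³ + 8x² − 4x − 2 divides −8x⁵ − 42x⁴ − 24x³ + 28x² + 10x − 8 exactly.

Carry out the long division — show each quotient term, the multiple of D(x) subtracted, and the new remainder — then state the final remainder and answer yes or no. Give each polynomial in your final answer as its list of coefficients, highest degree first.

R = [-8], so D(x) is not a factor of P(x). no

Step 1: lead(−8x⁵ − 42x⁴ − 24x³ + 28x² + 10x − 8) ÷ lead(D) = −8x⁵ ÷ 2x³ = −4x². Subtract (−4x²)·D = −8x⁵ − 32x⁴ + 16x³ + 8x². Remainder: −10x⁴ − 40x³ + 20x² + 10x − 8.
Step 2: lead(−10x⁴ − 40x³ + 20x² + 10x − 8) ÷ lead(D) = −10x⁴ ÷ 2x³ = −5x. Subtract (−5x)·D = −10x⁴ − 40x³ + 20x² + 10x. Remainder: −8.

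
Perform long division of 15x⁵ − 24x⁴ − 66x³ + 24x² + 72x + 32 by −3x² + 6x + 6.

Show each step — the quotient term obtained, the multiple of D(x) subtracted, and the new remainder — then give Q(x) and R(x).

Q(x) = −5x³ − 2x² + 8x + 4; R(x) = 8

Step 1: lead(15x⁵ − 24x⁴ − 66x³ + 24x² + 72x + 32) ÷ lead(D) = 15x⁵ ÷ −3x² = −5x³. Subtract (−5x³)·D = 15x⁵ − 30x⁴ − 30x³. Remainder: 6x⁴ − 36x³ + 24x² + 72x + 32.
Step 2: lead(6x⁴ − 36x³ + 24x² + 72x + 32) ÷ lead(D) = 6x⁴ ÷ −3x² = −2x². Subtract (−2x²)·D = 6x⁴ − 12x³ − 12x². Remainder: −24x³ + 36x² + 72x + 32.
Step 3: lead(−24x³ + 36x² + 72x + 32) ÷ lead(D) = −24x³ ÷ −3x² = 8x. Subtract (8x)·D = −24x³ + 48x² + 48x. Remainder: −12x² + 24x + 32.
Step 4: lead(−12x² + 24x + 32) ÷ lead(D) = −12x² ÷ −3x² = 4. Subtract (4)·D = −12x² + 24x + 24. Remainder: 8.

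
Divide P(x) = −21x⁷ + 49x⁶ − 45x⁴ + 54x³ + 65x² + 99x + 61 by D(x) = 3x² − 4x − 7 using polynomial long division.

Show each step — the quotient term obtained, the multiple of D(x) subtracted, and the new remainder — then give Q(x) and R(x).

Q(x) = −7x⁵ + 7x⁴ − 7x³ − 8x² − 9x − 9; R(x) = −2

Step 1: lead(−21x⁷ + 49x⁶ − 45x⁴ + 54x³ + 65x² + 99x + 61) ÷ lead(D) = −21x⁷ ÷ 3x² = −7x⁵. Subtract (−7x⁵)·D = −21x⁷ + 28x⁶ + 49x⁵. Remainder: 21x⁶ − 49x⁵ − 45x⁴ + 54x³ + 65x² + 99x + 61.
Step 2: lead(21x⁶ − 49x⁵ − 45x⁴ + 54x³ + 65x² + 99x + 61) ÷ lead(D) = 21x⁶ ÷ 3x² = 7x⁴. Subtract (7x⁴)·D = 21x⁶ − 28x⁵ − 49x⁴. Remainder: −21x⁵ + 4x⁴ + 54x³ + 65x² + 99x + 61.
Step 3: lead(−21x⁵ + 4x⁴ + 54x³ + 65x² + 99x + 61) ÷ lead(D) = −21x⁵ ÷ 3x² = −7x³. Subtract (−7x³)·D = −21x⁵ + 28x⁴ + 49x³. Remainder: −24x⁴ + 5x³ + 65x² + 99x + 61.
Step 4: lead(−24x⁴ + 5x³ + 65x² + 99x + 61) ÷ lead(D) = −24x⁴ ÷ 3x² = −8x². Subtract (−8x²)·D = −24x⁴ + 32x³ + 56x². Remainder: −27x³ + 9x² + 99x + 61.
Step 5: lead(−27x³ + 9x² + 99x + 61) ÷ lead(D) = −27x³ ÷ 3x² = −9x. Subtract (−9x)·D = −27x³ + 36x² + 63x. Remainder: −27x² + 36x + 61.
Step 6: lead(−27x² + 36x + 61) ÷ lead(D) = −27x² ÷ 3x² = −9. Subtract (−9)·D = −27x² + 36x + 63. Remainder: −2.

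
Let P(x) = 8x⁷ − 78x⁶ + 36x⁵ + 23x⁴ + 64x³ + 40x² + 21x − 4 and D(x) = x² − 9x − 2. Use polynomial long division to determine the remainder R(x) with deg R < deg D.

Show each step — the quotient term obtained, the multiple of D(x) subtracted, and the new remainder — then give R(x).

R(x) = 6x − 6

Step 1: lead(8x⁷ − 78x⁶ + 36x⁵ + 23x⁴ + 64x³ + 40x² + 21x − 4) ÷ lead(D) = 8x⁷ ÷ x² = 8x⁵. Subtract (8x⁵)·D = 8x⁷ − 72x⁶ − 16x⁵. Remainder: −6x⁶ + 52x⁵ + 23x⁴ + 64x³ + 40x² + 21x − 4.
Step 2: lead(−6x⁶ + 52x⁵ + 23x⁴ + 64x³ + 40x² + 21x − 4) ÷ lead(D) = −6x⁶ ÷ x² = −6x⁴. Subtract (−6x⁴)·D = −6x⁶ + 54x⁵ + 12x⁴. Remainder: −2x⁵ + 11x⁴ + 64x³ + 40x² + 21x − 4.
Step 3: lead(−2x⁵ + 11x⁴ + 64x³ + 40x² + 21x − 4) ÷ lead(D) = −2x⁵ ÷ x² = −2x³. Subtract (−2x³)·D = −2x⁵ + 18x⁴ + 4x³. Remainder: −7x⁴ + 60x³ + 40x² + 21x − 4.
Step 4: lead(−7x⁴ + 60x³ + 40x² + 21x − 4) ÷ lead(D) = −7x⁴ ÷ x² = −7x². Subtract (−7x²)·D = −7x⁴ + 63x³ + 14x². Remainder: −3x³ + 26x² + 21x − 4.
Step 5: lead(−3x³ + 26x² + 21x − 4) ÷ lead(D) = −3x³ ÷ x² = −3x. Subtract (−3x)·D = −3x³ + 27x² + 6x. Remainder: −x² + 15x − 4.
Step 6: lead(−x² + 15x − 4) ÷ lead(D) = −x² ÷ x² = −1. Subtract (−1)·D = −x² + 9x + 2. Remainder: 6x − 6.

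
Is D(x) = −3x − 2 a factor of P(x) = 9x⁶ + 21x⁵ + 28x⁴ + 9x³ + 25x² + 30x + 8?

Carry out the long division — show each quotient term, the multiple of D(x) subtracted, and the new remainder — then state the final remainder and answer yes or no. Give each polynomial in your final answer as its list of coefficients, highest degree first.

Step 1: lead(9x⁶ + 21x⁵ + 28x⁴ + 9x³ + 25x² + 30x + 8) ÷ lead(D) = 9x⁶ ÷ −3x = −3x⁵. Subtract (−3x⁵)·D = 9x⁶ + 6x⁵. Remainder: 15x⁵ + 28x⁴ + 9x³ + 25x² + 30x + 8.
Step 2: lead(15x⁵ + 28x⁴ + 9x³ + 25x² + 30x + 8) ÷ lead(D) = 15x⁵ ÷ −3x = −5x⁴. Subtract (−5x⁴)·D = 15x⁵ + 10x⁴. Remainder: 18x⁴ + 9x³ + 25x² + 30x + 8.
Step 3: lead(18x⁴ + 9x³ + 25x² + 30x + 8) ÷ lead(D) = 18x⁴ ÷ −3x = −6x³. Subtract (−6x³)·D = 18x⁴ + 12x³. Remainder: −3x³ + 25x² + 30x + 8.
Step 4: lead(−3x³ + 25x² + 30x + 8) ÷ lead(D) = −3x³ ÷ −3x = x². Subtract (x²)·D = −3x³ − 2x². Remainder: 27x² + 30x + 8.
Step 5: lead(27x² + 30x + 8) ÷ lead(D) = 27x² ÷ −3x = −9x. Subtract (−9x)·D = 27x² + 18x. Remainder: 12x + 8.
Step 6: lead(12x + 8) ÷ lead(D) = 12x ÷ −3x = −4. Subtract (−4)·D = 12x + 8. Remainder: 0.

R = [0], so D(x) is a factor of P(x). yes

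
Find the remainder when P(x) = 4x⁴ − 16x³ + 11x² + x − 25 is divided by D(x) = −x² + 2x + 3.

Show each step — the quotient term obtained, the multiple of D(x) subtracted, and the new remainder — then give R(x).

Step 1: lead(4x⁴ − 16x³ + 11x² + x − 25) ÷ lead(D) = 4x⁴ ÷ −x² = −4x². Subtract (−4x²)·D = 4x⁴ − 8x³ − 12x². Remainder: −8x³ + 23x² + x − 25.
Step 2: lead(−8x³ + 23x² + x − 25) ÷ lead(D) = −8x³ ÷ −x² = 8x. Subtract (8x)·D = −8x³ + 16x² + 24x. Remainder: 7x² − 23x − 25.
Step 3: lead(7x² − 23x − 25) ÷ lead(D) = 7x² ÷ −x² = −7. Subtract (−7)·D = 7x² − 14x − 21. Remainder: −9x − 4.

R(x) = −9x − 4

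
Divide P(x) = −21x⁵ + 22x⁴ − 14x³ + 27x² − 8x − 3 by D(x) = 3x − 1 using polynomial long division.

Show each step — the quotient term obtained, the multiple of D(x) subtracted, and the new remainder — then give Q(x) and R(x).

Q(x) = −7x⁴ + 5x³ − 3x² + 8x; R(x) = −3

Step 1: lead(−21x⁵ + 22x⁴ − 14x³ + 27x² − 8x − 3) ÷ lead(D) = −21x⁵ ÷ 3x = −7x⁴. Subtract (−7x⁴)·D = −21x⁵ + 7x⁴. Remainder: 15x⁴ − 14x³ + 27x² − 8x − 3.
Step 2: lead(15x⁴ − 14x³ + 27x² − 8x − 3) ÷ lead(D) = 15x⁴ ÷ 3x = 5x³. Subtract (5x³)·D = 15x⁴ − 5x³. Remainder: −9x³ + 27x² − 8x − 3.
Step 3: lead(−9x³ + 27x² − 8x − 3) ÷ lead(D) = −9x³ ÷ 3x = −3x². Subtract (−3x²)·D = −9x³ + 3x². Remainder: 24x² − 8x − 3.
Step 4: lead(24x² − 8x − 3) ÷ lead(D) = 24x² ÷ 3x = 8x. Subtract (8x)·D = 24x² − 8x. Remainder: −3.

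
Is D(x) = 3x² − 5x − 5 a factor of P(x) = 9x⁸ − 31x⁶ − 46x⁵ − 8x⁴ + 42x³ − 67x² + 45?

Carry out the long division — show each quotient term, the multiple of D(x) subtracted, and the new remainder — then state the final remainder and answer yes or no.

R(x) = 0, so D(x) is a factor of P(x). yes

Step 1: lead(9x⁸ − 31x⁶ − 46x⁵ − 8x⁴ + 42x³ − 67x² + 45) ÷ lead(D) = 9x⁸ ÷ 3x² = 3x⁶. Subtract (3x⁶)·D = 9x⁸ − 15x⁷ − 15x⁶. Remainder: 15x⁷ − 16x⁶ − 46x⁵ − 8x⁴ + 42x³ − 67x² + 45.
Step 2: lead(15x⁷ − 16x⁶ − 46x⁵ − 8x⁴ + 42x³ − 67x² + 45) ÷ lead(D) = 15x⁷ ÷ 3x² = 5x⁵. Subtract (5x⁵)·D = 15x⁷ − 25x⁶ − 25x⁵. Remainder: 9x⁶ − 21x⁵ − 8x⁴ + 42x³ − 67x² + 45.
Step 3: lead(9x⁶ − 21x⁵ − 8x⁴ + 42x³ − 67x² + 45) ÷ lead(D) = 9x⁶ ÷ 3x² = 3x⁴. Subtract (3x⁴)·D = 9x⁶ − 15x⁵ − 15x⁴. Remainder: −6x⁵ + 7x⁴ + 42x³ − 67x² + 45.
Step 4: lead(−6x⁵ + 7x⁴ + 42x³ − 67x² + 45) ÷ lead(D) = −6x⁵ ÷ 3x² = −2x³. Subtract (−2x³)·D = −6x⁵ + 10x⁴ + 10x³. Remainder: −3x⁴ + 32x³ − 67x² + 45.
Step 5: lead(−3x⁴ + 32x³ − 67x² + 45) ÷ lead(D) = −3x⁴ ÷ 3x² = −x². Subtract (−x²)·D = −3x⁴ + 5x³ + 5x². Remainder: 27x³ − 72x² + 45.
Step 6: lead(27x³ − 72x² + 45) ÷ lead(D) = 27x³ ÷ 3x² = 9x. Subtract (9x)·D = 27x³ − 45x² − 45x. Remainder: −27x² + 45x + 45.
Step 7: lead(−27x² + 45x + 45) ÷ lead(D) = −27x² ÷ 3x² = −9. Subtract (−9)·D = −27x² + 45x + 45. Remainder: 0.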